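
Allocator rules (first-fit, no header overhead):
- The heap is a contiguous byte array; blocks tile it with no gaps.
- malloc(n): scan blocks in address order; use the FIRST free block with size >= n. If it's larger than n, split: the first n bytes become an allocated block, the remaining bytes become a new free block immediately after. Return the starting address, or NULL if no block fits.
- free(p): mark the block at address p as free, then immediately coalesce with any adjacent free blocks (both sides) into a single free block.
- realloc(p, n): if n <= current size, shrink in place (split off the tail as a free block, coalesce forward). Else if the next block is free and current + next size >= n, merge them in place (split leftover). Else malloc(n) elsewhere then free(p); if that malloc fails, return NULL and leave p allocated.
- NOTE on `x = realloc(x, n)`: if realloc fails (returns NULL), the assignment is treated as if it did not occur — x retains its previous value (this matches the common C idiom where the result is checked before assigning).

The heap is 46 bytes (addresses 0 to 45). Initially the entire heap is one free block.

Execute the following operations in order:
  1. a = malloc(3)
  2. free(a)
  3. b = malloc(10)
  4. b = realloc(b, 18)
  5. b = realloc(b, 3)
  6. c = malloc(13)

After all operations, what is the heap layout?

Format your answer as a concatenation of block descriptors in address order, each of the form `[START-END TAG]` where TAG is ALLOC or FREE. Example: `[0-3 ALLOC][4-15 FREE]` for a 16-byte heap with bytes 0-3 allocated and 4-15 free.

Op 1: a = malloc(3) -> a = 0; heap: [0-2 ALLOC][3-45 FREE]
Op 2: free(a) -> (freed a); heap: [0-45 FREE]
Op 3: b = malloc(10) -> b = 0; heap: [0-9 ALLOC][10-45 FREE]
Op 4: b = realloc(b, 18) -> b = 0; heap: [0-17 ALLOC][18-45 FREE]
Op 5: b = realloc(b, 3) -> b = 0; heap: [0-2 ALLOC][3-45 FREE]
Op 6: c = malloc(13) -> c = 3; heap: [0-2 ALLOC][3-15 ALLOC][16-45 FREE]

Answer: [0-2 ALLOC][3-15 ALLOC][16-45 FREE]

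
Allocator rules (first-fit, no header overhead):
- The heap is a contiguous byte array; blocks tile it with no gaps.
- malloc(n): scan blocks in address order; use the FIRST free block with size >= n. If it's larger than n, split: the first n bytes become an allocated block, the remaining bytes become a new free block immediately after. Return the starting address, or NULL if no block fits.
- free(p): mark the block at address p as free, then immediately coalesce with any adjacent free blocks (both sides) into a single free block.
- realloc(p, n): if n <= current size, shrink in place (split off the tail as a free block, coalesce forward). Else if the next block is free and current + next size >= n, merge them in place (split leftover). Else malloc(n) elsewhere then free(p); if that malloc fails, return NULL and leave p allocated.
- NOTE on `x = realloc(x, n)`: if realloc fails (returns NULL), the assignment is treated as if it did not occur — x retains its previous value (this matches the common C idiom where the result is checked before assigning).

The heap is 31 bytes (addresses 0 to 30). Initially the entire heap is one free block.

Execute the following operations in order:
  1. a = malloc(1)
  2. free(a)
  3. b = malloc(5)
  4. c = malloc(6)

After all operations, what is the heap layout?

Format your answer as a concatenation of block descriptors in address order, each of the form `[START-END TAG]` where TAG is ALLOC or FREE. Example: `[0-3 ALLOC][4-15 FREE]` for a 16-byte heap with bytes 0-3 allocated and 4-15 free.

Answer: [0-4 ALLOC][5-10 ALLOC][11-30 FREE]

Derivation:
Op 1: a = malloc(1) -> a = 0; heap: [0-0 ALLOC][1-30 FREE]
Op 2: free(a) -> (freed a); heap: [0-30 FREE]
Op 3: b = malloc(5) -> b = 0; heap: [0-4 ALLOC][5-30 FREE]
Op 4: c = malloc(6) -> c = 5; heap: [0-4 ALLOC][5-10 ALLOC][11-30 FREE]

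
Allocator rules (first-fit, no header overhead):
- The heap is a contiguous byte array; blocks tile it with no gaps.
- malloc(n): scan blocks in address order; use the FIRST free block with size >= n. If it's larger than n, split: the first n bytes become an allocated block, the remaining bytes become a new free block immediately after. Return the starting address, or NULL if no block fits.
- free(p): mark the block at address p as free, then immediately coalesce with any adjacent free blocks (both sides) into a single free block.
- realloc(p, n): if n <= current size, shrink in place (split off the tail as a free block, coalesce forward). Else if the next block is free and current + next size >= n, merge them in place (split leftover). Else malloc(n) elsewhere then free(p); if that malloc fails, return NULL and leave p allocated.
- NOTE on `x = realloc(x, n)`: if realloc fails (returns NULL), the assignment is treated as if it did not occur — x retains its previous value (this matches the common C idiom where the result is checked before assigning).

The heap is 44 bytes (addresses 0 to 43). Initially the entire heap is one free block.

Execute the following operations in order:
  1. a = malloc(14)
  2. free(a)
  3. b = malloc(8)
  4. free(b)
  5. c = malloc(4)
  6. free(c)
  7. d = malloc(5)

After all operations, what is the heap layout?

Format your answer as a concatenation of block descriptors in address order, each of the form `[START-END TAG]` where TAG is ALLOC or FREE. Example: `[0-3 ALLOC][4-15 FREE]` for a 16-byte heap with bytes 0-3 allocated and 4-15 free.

Op 1: a = malloc(14) -> a = 0; heap: [0-13 ALLOC][14-43 FREE]
Op 2: free(a) -> (freed a); heap: [0-43 FREE]
Op 3: b = malloc(8) -> b = 0; heap: [0-7 ALLOC][8-43 FREE]
Op 4: free(b) -> (freed b); heap: [0-43 FREE]
Op 5: c = malloc(4) -> c = 0; heap: [0-3 ALLOC][4-43 FREE]
Op 6: free(c) -> (freed c); heap: [0-43 FREE]
Op 7: d = malloc(5) -> d = 0; heap: [0-4 ALLOC][5-43 FREE]

Answer: [0-4 ALLOC][5-43 FREE]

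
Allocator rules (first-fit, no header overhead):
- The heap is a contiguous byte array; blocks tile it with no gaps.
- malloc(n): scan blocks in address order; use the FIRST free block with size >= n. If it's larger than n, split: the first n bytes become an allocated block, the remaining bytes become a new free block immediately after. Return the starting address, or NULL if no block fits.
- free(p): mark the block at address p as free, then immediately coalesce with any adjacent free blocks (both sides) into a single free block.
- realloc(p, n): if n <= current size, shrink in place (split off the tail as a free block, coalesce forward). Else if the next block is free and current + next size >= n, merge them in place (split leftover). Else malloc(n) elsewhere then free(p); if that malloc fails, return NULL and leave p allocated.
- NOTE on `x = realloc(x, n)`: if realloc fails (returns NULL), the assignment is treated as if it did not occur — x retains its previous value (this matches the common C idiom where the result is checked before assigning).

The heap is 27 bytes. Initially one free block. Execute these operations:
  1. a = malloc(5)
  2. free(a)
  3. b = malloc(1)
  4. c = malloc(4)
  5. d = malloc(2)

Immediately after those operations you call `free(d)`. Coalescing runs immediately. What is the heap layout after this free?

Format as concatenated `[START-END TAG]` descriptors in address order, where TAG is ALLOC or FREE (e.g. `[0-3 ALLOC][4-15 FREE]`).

Op 1: a = malloc(5) -> a = 0; heap: [0-4 ALLOC][5-26 FREE]
Op 2: free(a) -> (freed a); heap: [0-26 FREE]
Op 3: b = malloc(1) -> b = 0; heap: [0-0 ALLOC][1-26 FREE]
Op 4: c = malloc(4) -> c = 1; heap: [0-0 ALLOC][1-4 ALLOC][5-26 FREE]
Op 5: d = malloc(2) -> d = 5; heap: [0-0 ALLOC][1-4 ALLOC][5-6 ALLOC][7-26 FREE]
free(d): d = 5 -> block [5-6 ALLOC]; mark free, coalesce with adjacent free neighbors -> [0-0 ALLOC][1-4 ALLOC][5-26 FREE]

Answer: [0-0 ALLOC][1-4 ALLOC][5-26 FREE]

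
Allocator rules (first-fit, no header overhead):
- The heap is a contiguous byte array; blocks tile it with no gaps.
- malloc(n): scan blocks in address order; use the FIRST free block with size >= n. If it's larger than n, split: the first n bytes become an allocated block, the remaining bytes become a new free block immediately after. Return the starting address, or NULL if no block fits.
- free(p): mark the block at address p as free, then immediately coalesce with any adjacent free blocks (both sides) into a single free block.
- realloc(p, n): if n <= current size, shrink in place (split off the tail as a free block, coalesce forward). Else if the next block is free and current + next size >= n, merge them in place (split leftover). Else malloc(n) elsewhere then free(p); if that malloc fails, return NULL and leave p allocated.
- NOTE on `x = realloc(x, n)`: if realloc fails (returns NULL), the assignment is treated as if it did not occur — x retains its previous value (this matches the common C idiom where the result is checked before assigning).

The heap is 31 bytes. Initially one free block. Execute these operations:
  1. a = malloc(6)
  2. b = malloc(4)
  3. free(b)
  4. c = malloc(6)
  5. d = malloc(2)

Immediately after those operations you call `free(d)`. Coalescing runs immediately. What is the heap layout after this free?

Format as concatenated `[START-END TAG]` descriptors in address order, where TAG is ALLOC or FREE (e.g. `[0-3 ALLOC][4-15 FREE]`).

Answer: [0-5 ALLOC][6-11 ALLOC][12-30 FREE]

Derivation:
Op 1: a = malloc(6) -> a = 0; heap: [0-5 ALLOC][6-30 FREE]
Op 2: b = malloc(4) -> b = 6; heap: [0-5 ALLOC][6-9 ALLOC][10-30 FREE]
Op 3: free(b) -> (freed b); heap: [0-5 ALLOC][6-30 FREE]
Op 4: c = malloc(6) -> c = 6; heap: [0-5 ALLOC][6-11 ALLOC][12-30 FREE]
Op 5: d = malloc(2) -> d = 12; heap: [0-5 ALLOC][6-11 ALLOC][12-13 ALLOC][14-30 FREE]
free(d): d = 12 -> block [12-13 ALLOC]; mark free, coalesce with adjacent free neighbors -> [0-5 ALLOC][6-11 ALLOC][12-30 FREE]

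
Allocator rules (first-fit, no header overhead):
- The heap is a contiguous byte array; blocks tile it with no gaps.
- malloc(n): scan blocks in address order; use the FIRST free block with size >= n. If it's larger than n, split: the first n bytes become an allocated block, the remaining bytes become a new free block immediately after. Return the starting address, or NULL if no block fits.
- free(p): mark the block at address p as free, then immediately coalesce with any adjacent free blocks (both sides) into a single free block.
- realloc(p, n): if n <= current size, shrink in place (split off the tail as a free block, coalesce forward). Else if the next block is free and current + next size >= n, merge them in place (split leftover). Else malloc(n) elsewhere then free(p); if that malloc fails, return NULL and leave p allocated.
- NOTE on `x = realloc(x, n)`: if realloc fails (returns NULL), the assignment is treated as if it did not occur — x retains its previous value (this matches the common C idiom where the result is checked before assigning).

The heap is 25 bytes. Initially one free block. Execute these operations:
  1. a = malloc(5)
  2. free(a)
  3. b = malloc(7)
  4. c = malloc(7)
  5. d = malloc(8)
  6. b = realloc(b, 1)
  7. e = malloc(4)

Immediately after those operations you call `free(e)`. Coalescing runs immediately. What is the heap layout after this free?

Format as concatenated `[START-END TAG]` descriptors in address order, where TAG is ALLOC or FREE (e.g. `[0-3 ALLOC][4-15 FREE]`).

Op 1: a = malloc(5) -> a = 0; heap: [0-4 ALLOC][5-24 FREE]
Op 2: free(a) -> (freed a); heap: [0-24 FREE]
Op 3: b = malloc(7) -> b = 0; heap: [0-6 ALLOC][7-24 FREE]
Op 4: c = malloc(7) -> c = 7; heap: [0-6 ALLOC][7-13 ALLOC][14-24 FREE]
Op 5: d = malloc(8) -> d = 14; heap: [0-6 ALLOC][7-13 ALLOC][14-21 ALLOC][22-24 FREE]
Op 6: b = realloc(b, 1) -> b = 0; heap: [0-0 ALLOC][1-6 FREE][7-13 ALLOC][14-21 ALLOC][22-24 FREE]
Op 7: e = malloc(4) -> e = 1; heap: [0-0 ALLOC][1-4 ALLOC][5-6 FREE][7-13 ALLOC][14-21 ALLOC][22-24 FREE]
free(e): e = 1 -> block [1-4 ALLOC]; mark free, coalesce with adjacent free neighbors -> [0-0 ALLOC][1-6 FREE][7-13 ALLOC][14-21 ALLOC][22-24 FREE]

Answer: [0-0 ALLOC][1-6 FREE][7-13 ALLOC][14-21 ALLOC][22-24 FREE]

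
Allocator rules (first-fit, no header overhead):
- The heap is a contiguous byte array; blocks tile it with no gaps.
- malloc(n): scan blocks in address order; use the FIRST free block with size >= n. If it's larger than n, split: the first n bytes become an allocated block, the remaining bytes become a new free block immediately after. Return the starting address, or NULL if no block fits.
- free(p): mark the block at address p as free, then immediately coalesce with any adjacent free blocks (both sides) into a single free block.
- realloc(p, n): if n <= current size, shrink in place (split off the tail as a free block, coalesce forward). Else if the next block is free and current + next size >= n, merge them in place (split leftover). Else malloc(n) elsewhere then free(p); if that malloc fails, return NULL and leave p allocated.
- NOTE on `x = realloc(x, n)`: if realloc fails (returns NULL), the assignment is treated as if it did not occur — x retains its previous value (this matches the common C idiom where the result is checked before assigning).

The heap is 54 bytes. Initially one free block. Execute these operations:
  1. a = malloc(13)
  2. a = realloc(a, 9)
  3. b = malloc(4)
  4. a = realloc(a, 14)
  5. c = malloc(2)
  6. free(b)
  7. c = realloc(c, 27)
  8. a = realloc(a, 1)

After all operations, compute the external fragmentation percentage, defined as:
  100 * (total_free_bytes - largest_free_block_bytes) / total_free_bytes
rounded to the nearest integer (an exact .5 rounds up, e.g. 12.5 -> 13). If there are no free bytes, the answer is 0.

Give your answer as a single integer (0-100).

Answer: 50

Derivation:
Op 1: a = malloc(13) -> a = 0; heap: [0-12 ALLOC][13-53 FREE]
Op 2: a = realloc(a, 9) -> a = 0; heap: [0-8 ALLOC][9-53 FREE]
Op 3: b = malloc(4) -> b = 9; heap: [0-8 ALLOC][9-12 ALLOC][13-53 FREE]
Op 4: a = realloc(a, 14) -> a = 13; heap: [0-8 FREE][9-12 ALLOC][13-26 ALLOC][27-53 FREE]
Op 5: c = malloc(2) -> c = 0; heap: [0-1 ALLOC][2-8 FREE][9-12 ALLOC][13-26 ALLOC][27-53 FREE]
Op 6: free(b) -> (freed b); heap: [0-1 ALLOC][2-12 FREE][13-26 ALLOC][27-53 FREE]
Op 7: c = realloc(c, 27) -> c = 27; heap: [0-12 FREE][13-26 ALLOC][27-53 ALLOC]
Op 8: a = realloc(a, 1) -> a = 13; heap: [0-12 FREE][13-13 ALLOC][14-26 FREE][27-53 ALLOC]
Free blocks: [13 13] total_free=26 largest=13 -> 100*(26-13)/26 = 1300/26 = 50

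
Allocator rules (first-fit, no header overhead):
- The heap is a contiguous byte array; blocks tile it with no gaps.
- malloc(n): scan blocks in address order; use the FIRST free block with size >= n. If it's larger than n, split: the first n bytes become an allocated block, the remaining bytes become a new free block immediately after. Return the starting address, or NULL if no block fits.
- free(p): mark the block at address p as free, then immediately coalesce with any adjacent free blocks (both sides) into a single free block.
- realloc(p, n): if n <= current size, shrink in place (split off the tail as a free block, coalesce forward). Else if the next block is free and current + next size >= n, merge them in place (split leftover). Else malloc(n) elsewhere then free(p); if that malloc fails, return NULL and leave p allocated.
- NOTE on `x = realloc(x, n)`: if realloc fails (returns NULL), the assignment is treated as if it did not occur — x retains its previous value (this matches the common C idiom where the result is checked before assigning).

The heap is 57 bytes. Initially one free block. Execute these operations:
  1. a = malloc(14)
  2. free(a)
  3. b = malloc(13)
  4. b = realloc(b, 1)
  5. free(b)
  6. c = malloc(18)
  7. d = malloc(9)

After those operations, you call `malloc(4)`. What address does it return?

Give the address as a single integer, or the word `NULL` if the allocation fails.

Op 1: a = malloc(14) -> a = 0; heap: [0-13 ALLOC][14-56 FREE]
Op 2: free(a) -> (freed a); heap: [0-56 FREE]
Op 3: b = malloc(13) -> b = 0; heap: [0-12 ALLOC][13-56 FREE]
Op 4: b = realloc(b, 1) -> b = 0; heap: [0-0 ALLOC][1-56 FREE]
Op 5: free(b) -> (freed b); heap: [0-56 FREE]
Op 6: c = malloc(18) -> c = 0; heap: [0-17 ALLOC][18-56 FREE]
Op 7: d = malloc(9) -> d = 18; heap: [0-17 ALLOC][18-26 ALLOC][27-56 FREE]
malloc(4): first-fit scan over [0-17 ALLOC][18-26 ALLOC][27-56 FREE] -> 27

Answer: 27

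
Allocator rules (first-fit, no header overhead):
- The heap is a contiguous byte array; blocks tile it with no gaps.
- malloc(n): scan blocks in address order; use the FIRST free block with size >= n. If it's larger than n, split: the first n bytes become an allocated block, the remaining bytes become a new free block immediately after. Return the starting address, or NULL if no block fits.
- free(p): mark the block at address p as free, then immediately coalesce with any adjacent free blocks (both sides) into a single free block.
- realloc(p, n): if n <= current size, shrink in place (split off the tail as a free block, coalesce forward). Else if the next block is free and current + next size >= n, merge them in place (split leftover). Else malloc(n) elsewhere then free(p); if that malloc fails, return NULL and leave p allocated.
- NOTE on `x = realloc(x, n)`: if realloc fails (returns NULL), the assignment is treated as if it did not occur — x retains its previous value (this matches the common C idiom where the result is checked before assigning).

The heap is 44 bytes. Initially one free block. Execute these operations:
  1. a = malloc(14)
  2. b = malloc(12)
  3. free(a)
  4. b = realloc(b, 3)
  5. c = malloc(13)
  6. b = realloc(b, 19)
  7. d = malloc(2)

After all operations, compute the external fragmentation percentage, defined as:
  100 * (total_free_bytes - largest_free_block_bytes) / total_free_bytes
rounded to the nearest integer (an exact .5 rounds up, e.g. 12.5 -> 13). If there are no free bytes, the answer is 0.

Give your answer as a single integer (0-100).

Op 1: a = malloc(14) -> a = 0; heap: [0-13 ALLOC][14-43 FREE]
Op 2: b = malloc(12) -> b = 14; heap: [0-13 ALLOC][14-25 ALLOC][26-43 FREE]
Op 3: free(a) -> (freed a); heap: [0-13 FREE][14-25 ALLOC][26-43 FREE]
Op 4: b = realloc(b, 3) -> b = 14; heap: [0-13 FREE][14-16 ALLOC][17-43 FREE]
Op 5: c = malloc(13) -> c = 0; heap: [0-12 ALLOC][13-13 FREE][14-16 ALLOC][17-43 FREE]
Op 6: b = realloc(b, 19) -> b = 14; heap: [0-12 ALLOC][13-13 FREE][14-32 ALLOC][33-43 FREE]
Op 7: d = malloc(2) -> d = 33; heap: [0-12 ALLOC][13-13 FREE][14-32 ALLOC][33-34 ALLOC][35-43 FREE]
Free blocks: [1 9] total_free=10 largest=9 -> 100*(10-9)/10 = 100/10 = 10

Answer: 10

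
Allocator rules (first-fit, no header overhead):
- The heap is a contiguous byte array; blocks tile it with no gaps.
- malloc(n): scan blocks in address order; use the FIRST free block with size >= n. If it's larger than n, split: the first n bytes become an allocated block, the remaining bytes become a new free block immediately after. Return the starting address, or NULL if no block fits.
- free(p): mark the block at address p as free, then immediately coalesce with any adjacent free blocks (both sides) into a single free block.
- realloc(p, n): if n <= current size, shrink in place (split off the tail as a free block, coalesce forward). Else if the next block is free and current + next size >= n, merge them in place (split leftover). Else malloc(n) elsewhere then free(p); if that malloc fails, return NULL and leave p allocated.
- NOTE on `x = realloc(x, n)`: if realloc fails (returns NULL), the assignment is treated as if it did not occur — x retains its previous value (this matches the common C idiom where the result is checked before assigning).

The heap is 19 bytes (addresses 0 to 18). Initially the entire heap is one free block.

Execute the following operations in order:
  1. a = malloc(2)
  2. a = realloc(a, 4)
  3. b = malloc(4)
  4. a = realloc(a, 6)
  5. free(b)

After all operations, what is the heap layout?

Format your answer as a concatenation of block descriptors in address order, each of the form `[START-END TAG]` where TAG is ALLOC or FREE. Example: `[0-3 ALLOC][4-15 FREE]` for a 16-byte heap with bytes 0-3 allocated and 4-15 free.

Op 1: a = malloc(2) -> a = 0; heap: [0-1 ALLOC][2-18 FREE]
Op 2: a = realloc(a, 4) -> a = 0; heap: [0-3 ALLOC][4-18 FREE]
Op 3: b = malloc(4) -> b = 4; heap: [0-3 ALLOC][4-7 ALLOC][8-18 FREE]
Op 4: a = realloc(a, 6) -> a = 8; heap: [0-3 FREE][4-7 ALLOC][8-13 ALLOC][14-18 FREE]
Op 5: free(b) -> (freed b); heap: [0-7 FREE][8-13 ALLOC][14-18 FREE]

Answer: [0-7 FREE][8-13 ALLOC][14-18 FREE]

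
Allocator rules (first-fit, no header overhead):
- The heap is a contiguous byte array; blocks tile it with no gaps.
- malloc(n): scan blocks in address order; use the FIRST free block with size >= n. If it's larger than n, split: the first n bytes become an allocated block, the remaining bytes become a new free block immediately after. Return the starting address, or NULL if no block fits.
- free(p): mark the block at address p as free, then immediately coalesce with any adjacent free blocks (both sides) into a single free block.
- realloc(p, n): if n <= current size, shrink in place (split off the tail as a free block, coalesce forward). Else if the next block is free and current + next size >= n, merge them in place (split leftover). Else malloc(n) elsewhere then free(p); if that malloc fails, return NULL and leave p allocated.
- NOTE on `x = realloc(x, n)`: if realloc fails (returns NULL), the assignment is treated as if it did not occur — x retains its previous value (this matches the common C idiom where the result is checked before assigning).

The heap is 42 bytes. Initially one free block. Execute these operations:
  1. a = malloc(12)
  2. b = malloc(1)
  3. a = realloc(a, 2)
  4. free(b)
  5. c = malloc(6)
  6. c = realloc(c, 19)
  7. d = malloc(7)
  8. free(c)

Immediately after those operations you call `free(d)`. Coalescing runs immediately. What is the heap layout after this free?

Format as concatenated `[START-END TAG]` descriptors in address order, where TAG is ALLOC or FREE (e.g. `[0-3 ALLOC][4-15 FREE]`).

Answer: [0-1 ALLOC][2-41 FREE]

Derivation:
Op 1: a = malloc(12) -> a = 0; heap: [0-11 ALLOC][12-41 FREE]
Op 2: b = malloc(1) -> b = 12; heap: [0-11 ALLOC][12-12 ALLOC][13-41 FREE]
Op 3: a = realloc(a, 2) -> a = 0; heap: [0-1 ALLOC][2-11 FREE][12-12 ALLOC][13-41 FREE]
Op 4: free(b) -> (freed b); heap: [0-1 ALLOC][2-41 FREE]
Op 5: c = malloc(6) -> c = 2; heap: [0-1 ALLOC][2-7 ALLOC][8-41 FREE]
Op 6: c = realloc(c, 19) -> c = 2; heap: [0-1 ALLOC][2-20 ALLOC][21-41 FREE]
Op 7: d = malloc(7) -> d = 21; heap: [0-1 ALLOC][2-20 ALLOC][21-27 ALLOC][28-41 FREE]
Op 8: free(c) -> (freed c); heap: [0-1 ALLOC][2-20 FREE][21-27 ALLOC][28-41 FREE]
free(d): d = 21 -> block [21-27 ALLOC]; mark free, coalesce with adjacent free neighbors -> [0-1 ALLOC][2-41 FREE]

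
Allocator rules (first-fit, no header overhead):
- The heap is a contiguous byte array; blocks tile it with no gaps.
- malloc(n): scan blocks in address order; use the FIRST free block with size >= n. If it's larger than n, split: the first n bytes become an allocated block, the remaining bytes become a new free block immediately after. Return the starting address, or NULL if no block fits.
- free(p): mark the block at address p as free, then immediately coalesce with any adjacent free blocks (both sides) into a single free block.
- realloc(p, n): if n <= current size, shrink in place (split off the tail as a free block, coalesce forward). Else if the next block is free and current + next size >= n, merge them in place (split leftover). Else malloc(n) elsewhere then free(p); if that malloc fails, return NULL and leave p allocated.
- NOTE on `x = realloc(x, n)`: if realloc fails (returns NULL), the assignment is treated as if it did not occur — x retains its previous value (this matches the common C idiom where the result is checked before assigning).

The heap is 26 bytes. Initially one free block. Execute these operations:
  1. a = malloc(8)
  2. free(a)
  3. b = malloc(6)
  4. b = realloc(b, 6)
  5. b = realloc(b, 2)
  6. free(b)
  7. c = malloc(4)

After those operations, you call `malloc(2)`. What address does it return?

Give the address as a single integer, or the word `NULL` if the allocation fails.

Answer: 4

Derivation:
Op 1: a = malloc(8) -> a = 0; heap: [0-7 ALLOC][8-25 FREE]
Op 2: free(a) -> (freed a); heap: [0-25 FREE]
Op 3: b = malloc(6) -> b = 0; heap: [0-5 ALLOC][6-25 FREE]
Op 4: b = realloc(b, 6) -> b = 0; heap: [0-5 ALLOC][6-25 FREE]
Op 5: b = realloc(b, 2) -> b = 0; heap: [0-1 ALLOC][2-25 FREE]
Op 6: free(b) -> (freed b); heap: [0-25 FREE]
Op 7: c = malloc(4) -> c = 0; heap: [0-3 ALLOC][4-25 FREE]
malloc(2): first-fit scan over [0-3 ALLOC][4-25 FREE] -> 4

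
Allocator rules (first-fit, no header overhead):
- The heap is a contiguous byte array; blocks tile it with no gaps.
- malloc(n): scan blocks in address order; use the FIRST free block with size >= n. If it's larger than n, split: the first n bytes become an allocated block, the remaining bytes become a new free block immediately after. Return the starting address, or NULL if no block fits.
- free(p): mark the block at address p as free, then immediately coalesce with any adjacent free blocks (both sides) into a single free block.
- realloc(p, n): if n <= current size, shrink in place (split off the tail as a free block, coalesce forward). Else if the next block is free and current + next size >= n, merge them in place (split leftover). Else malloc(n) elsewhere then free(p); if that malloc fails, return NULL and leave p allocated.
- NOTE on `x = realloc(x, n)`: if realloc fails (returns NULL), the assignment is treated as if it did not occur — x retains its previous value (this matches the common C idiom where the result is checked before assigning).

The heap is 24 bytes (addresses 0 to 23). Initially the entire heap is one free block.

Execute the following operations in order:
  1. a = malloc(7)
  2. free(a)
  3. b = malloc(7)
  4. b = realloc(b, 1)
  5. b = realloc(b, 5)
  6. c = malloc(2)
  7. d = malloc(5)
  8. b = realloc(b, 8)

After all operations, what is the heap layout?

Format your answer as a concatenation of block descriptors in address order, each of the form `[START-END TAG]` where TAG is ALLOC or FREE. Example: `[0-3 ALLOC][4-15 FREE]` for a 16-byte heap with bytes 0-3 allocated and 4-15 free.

Op 1: a = malloc(7) -> a = 0; heap: [0-6 ALLOC][7-23 FREE]
Op 2: free(a) -> (freed a); heap: [0-23 FREE]
Op 3: b = malloc(7) -> b = 0; heap: [0-6 ALLOC][7-23 FREE]
Op 4: b = realloc(b, 1) -> b = 0; heap: [0-0 ALLOC][1-23 FREE]
Op 5: b = realloc(b, 5) -> b = 0; heap: [0-4 ALLOC][5-23 FREE]
Op 6: c = malloc(2) -> c = 5; heap: [0-4 ALLOC][5-6 ALLOC][7-23 FREE]
Op 7: d = malloc(5) -> d = 7; heap: [0-4 ALLOC][5-6 ALLOC][7-11 ALLOC][12-23 FREE]
Op 8: b = realloc(b, 8) -> b = 12; heap: [0-4 FREE][5-6 ALLOC][7-11 ALLOC][12-19 ALLOC][20-23 FREE]

Answer: [0-4 FREE][5-6 ALLOC][7-11 ALLOC][12-19 ALLOC][20-23 FREE]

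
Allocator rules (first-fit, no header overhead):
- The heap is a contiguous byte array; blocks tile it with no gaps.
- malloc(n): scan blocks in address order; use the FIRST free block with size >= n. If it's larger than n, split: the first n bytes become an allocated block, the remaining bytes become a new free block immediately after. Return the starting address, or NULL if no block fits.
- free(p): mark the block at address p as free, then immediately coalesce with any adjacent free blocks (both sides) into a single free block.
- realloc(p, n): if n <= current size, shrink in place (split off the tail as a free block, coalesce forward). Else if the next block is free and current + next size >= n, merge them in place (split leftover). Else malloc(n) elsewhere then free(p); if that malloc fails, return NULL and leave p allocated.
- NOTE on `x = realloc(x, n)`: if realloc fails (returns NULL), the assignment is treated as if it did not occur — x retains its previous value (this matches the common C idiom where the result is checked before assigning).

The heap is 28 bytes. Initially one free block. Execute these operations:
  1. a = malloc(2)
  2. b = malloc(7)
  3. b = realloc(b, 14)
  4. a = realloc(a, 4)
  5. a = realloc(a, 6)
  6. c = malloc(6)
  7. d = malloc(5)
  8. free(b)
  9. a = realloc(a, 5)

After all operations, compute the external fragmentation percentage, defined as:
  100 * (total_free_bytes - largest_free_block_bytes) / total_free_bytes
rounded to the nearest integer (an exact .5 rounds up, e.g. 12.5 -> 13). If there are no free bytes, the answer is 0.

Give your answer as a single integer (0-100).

Answer: 6

Derivation:
Op 1: a = malloc(2) -> a = 0; heap: [0-1 ALLOC][2-27 FREE]
Op 2: b = malloc(7) -> b = 2; heap: [0-1 ALLOC][2-8 ALLOC][9-27 FREE]
Op 3: b = realloc(b, 14) -> b = 2; heap: [0-1 ALLOC][2-15 ALLOC][16-27 FREE]
Op 4: a = realloc(a, 4) -> a = 16; heap: [0-1 FREE][2-15 ALLOC][16-19 ALLOC][20-27 FREE]
Op 5: a = realloc(a, 6) -> a = 16; heap: [0-1 FREE][2-15 ALLOC][16-21 ALLOC][22-27 FREE]
Op 6: c = malloc(6) -> c = 22; heap: [0-1 FREE][2-15 ALLOC][16-21 ALLOC][22-27 ALLOC]
Op 7: d = malloc(5) -> d = NULL; heap: [0-1 FREE][2-15 ALLOC][16-21 ALLOC][22-27 ALLOC]
Op 8: free(b) -> (freed b); heap: [0-15 FREE][16-21 ALLOC][22-27 ALLOC]
Op 9: a = realloc(a, 5) -> a = 16; heap: [0-15 FREE][16-20 ALLOC][21-21 FREE][22-27 ALLOC]
Free blocks: [16 1] total_free=17 largest=16 -> 100*(17-16)/17 = 100/17 ≈ 5.882 -> rounds to 6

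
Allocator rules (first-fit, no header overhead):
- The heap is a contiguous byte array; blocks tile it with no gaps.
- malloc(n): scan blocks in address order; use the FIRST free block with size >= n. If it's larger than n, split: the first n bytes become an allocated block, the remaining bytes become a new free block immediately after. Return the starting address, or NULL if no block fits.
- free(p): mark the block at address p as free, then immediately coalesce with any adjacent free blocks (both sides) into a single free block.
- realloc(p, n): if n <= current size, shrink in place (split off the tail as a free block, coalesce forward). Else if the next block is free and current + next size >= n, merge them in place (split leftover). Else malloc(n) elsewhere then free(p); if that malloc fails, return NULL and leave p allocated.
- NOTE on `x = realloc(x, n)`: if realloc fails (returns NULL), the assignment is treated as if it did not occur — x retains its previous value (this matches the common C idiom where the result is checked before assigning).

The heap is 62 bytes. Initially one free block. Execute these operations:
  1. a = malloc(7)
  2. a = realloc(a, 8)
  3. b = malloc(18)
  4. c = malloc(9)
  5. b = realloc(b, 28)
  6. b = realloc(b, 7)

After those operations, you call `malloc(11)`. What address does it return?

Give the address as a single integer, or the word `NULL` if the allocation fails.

Answer: 15

Derivation:
Op 1: a = malloc(7) -> a = 0; heap: [0-6 ALLOC][7-61 FREE]
Op 2: a = realloc(a, 8) -> a = 0; heap: [0-7 ALLOC][8-61 FREE]
Op 3: b = malloc(18) -> b = 8; heap: [0-7 ALLOC][8-25 ALLOC][26-61 FREE]
Op 4: c = malloc(9) -> c = 26; heap: [0-7 ALLOC][8-25 ALLOC][26-34 ALLOC][35-61 FREE]
Op 5: b = realloc(b, 28) -> NULL (b unchanged); heap: [0-7 ALLOC][8-25 ALLOC][26-34 ALLOC][35-61 FREE]
Op 6: b = realloc(b, 7) -> b = 8; heap: [0-7 ALLOC][8-14 ALLOC][15-25 FREE][26-34 ALLOC][35-61 FREE]
malloc(11): first-fit scan over [0-7 ALLOC][8-14 ALLOC][15-25 FREE][26-34 ALLOC][35-61 FREE] -> 15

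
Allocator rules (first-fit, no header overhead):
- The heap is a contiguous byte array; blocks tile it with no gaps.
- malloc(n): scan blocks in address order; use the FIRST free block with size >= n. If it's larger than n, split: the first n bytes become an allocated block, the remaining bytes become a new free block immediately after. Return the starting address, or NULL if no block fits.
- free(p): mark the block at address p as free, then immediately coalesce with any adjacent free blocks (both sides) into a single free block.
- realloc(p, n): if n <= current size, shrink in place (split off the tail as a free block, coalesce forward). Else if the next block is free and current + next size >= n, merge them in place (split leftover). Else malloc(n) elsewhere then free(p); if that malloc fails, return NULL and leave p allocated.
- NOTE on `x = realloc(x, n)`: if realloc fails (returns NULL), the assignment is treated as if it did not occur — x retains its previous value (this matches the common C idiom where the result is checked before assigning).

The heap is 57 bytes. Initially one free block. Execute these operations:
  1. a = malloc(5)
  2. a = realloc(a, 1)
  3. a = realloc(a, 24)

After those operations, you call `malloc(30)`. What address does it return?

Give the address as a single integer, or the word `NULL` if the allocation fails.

Answer: 24

Derivation:
Op 1: a = malloc(5) -> a = 0; heap: [0-4 ALLOC][5-56 FREE]
Op 2: a = realloc(a, 1) -> a = 0; heap: [0-0 ALLOC][1-56 FREE]
Op 3: a = realloc(a, 24) -> a = 0; heap: [0-23 ALLOC][24-56 FREE]
malloc(30): first-fit scan over [0-23 ALLOC][24-56 FREE] -> 24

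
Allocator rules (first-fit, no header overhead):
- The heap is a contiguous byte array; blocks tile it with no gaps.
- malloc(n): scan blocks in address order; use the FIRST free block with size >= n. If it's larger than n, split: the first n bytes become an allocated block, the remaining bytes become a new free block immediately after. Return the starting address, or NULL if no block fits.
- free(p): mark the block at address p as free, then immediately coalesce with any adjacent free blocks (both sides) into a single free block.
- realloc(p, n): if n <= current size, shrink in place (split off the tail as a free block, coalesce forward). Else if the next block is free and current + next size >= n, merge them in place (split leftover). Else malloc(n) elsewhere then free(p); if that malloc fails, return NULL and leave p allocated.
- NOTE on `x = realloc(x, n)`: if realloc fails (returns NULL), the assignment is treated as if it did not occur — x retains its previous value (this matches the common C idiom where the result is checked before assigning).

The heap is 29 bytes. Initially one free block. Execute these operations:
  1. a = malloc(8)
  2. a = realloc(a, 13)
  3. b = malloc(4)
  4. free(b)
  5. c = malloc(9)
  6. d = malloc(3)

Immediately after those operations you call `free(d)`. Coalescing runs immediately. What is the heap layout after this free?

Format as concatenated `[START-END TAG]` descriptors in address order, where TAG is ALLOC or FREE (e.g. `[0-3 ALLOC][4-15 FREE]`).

Op 1: a = malloc(8) -> a = 0; heap: [0-7 ALLOC][8-28 FREE]
Op 2: a = realloc(a, 13) -> a = 0; heap: [0-12 ALLOC][13-28 FREE]
Op 3: b = malloc(4) -> b = 13; heap: [0-12 ALLOC][13-16 ALLOC][17-28 FREE]
Op 4: free(b) -> (freed b); heap: [0-12 ALLOC][13-28 FREE]
Op 5: c = malloc(9) -> c = 13; heap: [0-12 ALLOC][13-21 ALLOC][22-28 FREE]
Op 6: d = malloc(3) -> d = 22; heap: [0-12 ALLOC][13-21 ALLOC][22-24 ALLOC][25-28 FREE]
free(d): d = 22 -> block [22-24 ALLOC]; mark free, coalesce with adjacent free neighbors -> [0-12 ALLOC][13-21 ALLOC][22-28 FREE]

Answer: [0-12 ALLOC][13-21 ALLOC][22-28 FREE]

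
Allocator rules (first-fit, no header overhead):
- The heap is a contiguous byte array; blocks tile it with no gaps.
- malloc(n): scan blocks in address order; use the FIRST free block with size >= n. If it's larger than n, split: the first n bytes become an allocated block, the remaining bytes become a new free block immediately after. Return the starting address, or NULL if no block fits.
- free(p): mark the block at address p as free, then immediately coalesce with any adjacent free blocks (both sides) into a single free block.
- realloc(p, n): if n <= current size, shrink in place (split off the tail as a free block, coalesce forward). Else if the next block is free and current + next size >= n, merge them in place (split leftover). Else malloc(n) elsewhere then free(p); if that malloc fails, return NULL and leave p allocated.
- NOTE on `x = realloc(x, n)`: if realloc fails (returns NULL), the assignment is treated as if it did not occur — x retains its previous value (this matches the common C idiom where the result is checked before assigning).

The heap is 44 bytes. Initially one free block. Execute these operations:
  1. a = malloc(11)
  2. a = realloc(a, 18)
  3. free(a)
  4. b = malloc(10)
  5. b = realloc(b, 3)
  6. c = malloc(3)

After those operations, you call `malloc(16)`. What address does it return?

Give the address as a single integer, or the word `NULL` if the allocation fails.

Op 1: a = malloc(11) -> a = 0; heap: [0-10 ALLOC][11-43 FREE]
Op 2: a = realloc(a, 18) -> a = 0; heap: [0-17 ALLOC][18-43 FREE]
Op 3: free(a) -> (freed a); heap: [0-43 FREE]
Op 4: b = malloc(10) -> b = 0; heap: [0-9 ALLOC][10-43 FREE]
Op 5: b = realloc(b, 3) -> b = 0; heap: [0-2 ALLOC][3-43 FREE]
Op 6: c = malloc(3) -> c = 3; heap: [0-2 ALLOC][3-5 ALLOC][6-43 FREE]
malloc(16): first-fit scan over [0-2 ALLOC][3-5 ALLOC][6-43 FREE] -> 6

Answer: 6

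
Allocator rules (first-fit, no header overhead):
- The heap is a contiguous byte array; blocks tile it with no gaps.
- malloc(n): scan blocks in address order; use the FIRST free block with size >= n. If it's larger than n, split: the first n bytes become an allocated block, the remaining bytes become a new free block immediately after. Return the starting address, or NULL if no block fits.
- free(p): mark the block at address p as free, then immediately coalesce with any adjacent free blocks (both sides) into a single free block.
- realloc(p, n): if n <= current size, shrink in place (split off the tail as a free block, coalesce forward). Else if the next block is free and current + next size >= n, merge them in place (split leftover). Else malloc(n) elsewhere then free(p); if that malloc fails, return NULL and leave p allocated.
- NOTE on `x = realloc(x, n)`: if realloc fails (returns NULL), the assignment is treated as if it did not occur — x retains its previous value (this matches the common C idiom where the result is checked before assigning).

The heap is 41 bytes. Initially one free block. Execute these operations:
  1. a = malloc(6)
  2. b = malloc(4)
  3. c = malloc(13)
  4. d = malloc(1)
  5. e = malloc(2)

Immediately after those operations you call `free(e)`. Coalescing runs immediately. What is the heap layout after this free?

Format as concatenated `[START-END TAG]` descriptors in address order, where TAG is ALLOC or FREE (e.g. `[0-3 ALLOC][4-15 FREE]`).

Op 1: a = malloc(6) -> a = 0; heap: [0-5 ALLOC][6-40 FREE]
Op 2: b = malloc(4) -> b = 6; heap: [0-5 ALLOC][6-9 ALLOC][10-40 FREE]
Op 3: c = malloc(13) -> c = 10; heap: [0-5 ALLOC][6-9 ALLOC][10-22 ALLOC][23-40 FREE]
Op 4: d = malloc(1) -> d = 23; heap: [0-5 ALLOC][6-9 ALLOC][10-22 ALLOC][23-23 ALLOC][24-40 FREE]
Op 5: e = malloc(2) -> e = 24; heap: [0-5 ALLOC][6-9 ALLOC][10-22 ALLOC][23-23 ALLOC][24-25 ALLOC][26-40 FREE]
free(e): e = 24 -> block [24-25 ALLOC]; mark free, coalesce with adjacent free neighbors -> [0-5 ALLOC][6-9 ALLOC][10-22 ALLOC][23-23 ALLOC][24-40 FREE]

Answer: [0-5 ALLOC][6-9 ALLOC][10-22 ALLOC][23-23 ALLOC][24-40 FREE]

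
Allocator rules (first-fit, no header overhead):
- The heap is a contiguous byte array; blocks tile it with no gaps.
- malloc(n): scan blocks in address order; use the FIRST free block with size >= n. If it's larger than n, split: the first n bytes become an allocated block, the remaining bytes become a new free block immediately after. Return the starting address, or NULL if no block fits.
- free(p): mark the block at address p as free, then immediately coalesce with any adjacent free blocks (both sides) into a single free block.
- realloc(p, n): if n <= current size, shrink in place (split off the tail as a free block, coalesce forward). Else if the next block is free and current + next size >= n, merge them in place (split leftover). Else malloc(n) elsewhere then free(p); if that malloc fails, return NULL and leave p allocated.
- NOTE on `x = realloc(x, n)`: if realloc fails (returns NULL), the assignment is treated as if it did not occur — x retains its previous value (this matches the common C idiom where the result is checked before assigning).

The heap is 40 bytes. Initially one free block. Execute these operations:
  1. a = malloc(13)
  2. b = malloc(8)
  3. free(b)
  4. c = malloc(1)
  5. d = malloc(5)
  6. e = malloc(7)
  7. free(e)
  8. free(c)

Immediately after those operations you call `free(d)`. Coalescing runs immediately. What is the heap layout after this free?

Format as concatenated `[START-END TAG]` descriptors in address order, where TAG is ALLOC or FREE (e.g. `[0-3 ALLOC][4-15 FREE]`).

Op 1: a = malloc(13) -> a = 0; heap: [0-12 ALLOC][13-39 FREE]
Op 2: b = malloc(8) -> b = 13; heap: [0-12 ALLOC][13-20 ALLOC][21-39 FREE]
Op 3: free(b) -> (freed b); heap: [0-12 ALLOC][13-39 FREE]
Op 4: c = malloc(1) -> c = 13; heap: [0-12 ALLOC][13-13 ALLOC][14-39 FREE]
Op 5: d = malloc(5) -> d = 14; heap: [0-12 ALLOC][13-13 ALLOC][14-18 ALLOC][19-39 FREE]
Op 6: e = malloc(7) -> e = 19; heap: [0-12 ALLOC][13-13 ALLOC][14-18 ALLOC][19-25 ALLOC][26-39 FREE]
Op 7: free(e) -> (freed e); heap: [0-12 ALLOC][13-13 ALLOC][14-18 ALLOC][19-39 FREE]
Op 8: free(c) -> (freed c); heap: [0-12 ALLOC][13-13 FREE][14-18 ALLOC][19-39 FREE]
free(d): d = 14 -> block [14-18 ALLOC]; mark free, coalesce with adjacent free neighbors -> [0-12 ALLOC][13-39 FREE]

Answer: [0-12 ALLOC][13-39 FREE]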